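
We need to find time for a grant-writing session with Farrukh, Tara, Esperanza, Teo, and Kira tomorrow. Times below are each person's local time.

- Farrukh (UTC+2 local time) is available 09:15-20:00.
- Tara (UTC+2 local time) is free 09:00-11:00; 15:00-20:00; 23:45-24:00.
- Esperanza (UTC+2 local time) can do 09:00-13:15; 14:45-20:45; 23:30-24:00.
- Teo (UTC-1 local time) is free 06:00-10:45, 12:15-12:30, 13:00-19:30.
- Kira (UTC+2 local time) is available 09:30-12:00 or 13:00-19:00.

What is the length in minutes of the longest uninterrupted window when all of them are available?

180

Farrukh in UTC: 07:15-18:00 (subtract 2h to convert from UTC+2).
Tara in UTC: 07:00-09:00, 13:00-18:00, 21:45-22:00 (subtract 2h to convert from UTC+2).
Esperanza in UTC: 07:00-11:15, 12:45-18:45, 21:30-22:00 (subtract 2h to convert from UTC+2).
Teo in UTC: 07:00-11:45, 13:15-13:30, 14:00-20:30 (add 1h to convert from UTC-1).
Kira in UTC: 07:30-10:00, 11:00-17:00 (subtract 2h to convert from UTC+2).
Farrukh ∩ Tara: 07:15-09:00, 13:00-18:00.
Farrukh ∩ Tara ∩ Esperanza: 07:15-09:00, 13:00-18:00.
Farrukh ∩ Tara ∩ Esperanza ∩ Teo: 07:15-09:00, 13:15-13:30, 14:00-18:00.
Farrukh ∩ Tara ∩ Esperanza ∩ Teo ∩ Kira: 07:30-09:00, 13:15-13:30, 14:00-17:00.
Those are the intersection windows.
The longest is 14:00-17:00 at 180 minutes.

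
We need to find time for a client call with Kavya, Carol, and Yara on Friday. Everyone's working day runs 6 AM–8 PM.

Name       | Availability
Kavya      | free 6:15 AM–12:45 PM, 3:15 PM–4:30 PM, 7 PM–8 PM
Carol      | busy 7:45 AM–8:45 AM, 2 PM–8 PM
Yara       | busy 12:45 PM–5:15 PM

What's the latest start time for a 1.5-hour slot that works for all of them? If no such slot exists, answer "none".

Kavya free: 06:15-12:45, 15:15-16:30, 19:00-20:00.
Carol free: 06:00-07:45, 08:45-14:00 (invert busy blocks within the working day).
Yara free: 06:00-12:45, 17:15-20:00 (invert busy blocks within the working day).
Kavya ∩ Carol: 06:15-07:45, 08:45-12:45.
Kavya ∩ Carol ∩ Yara: 06:15-07:45, 08:45-12:45.
The last common window of at least 90 minutes is 08:45-12:45; a 90-minute meeting can start as late as 11:15 and still end by 12:45.

11:15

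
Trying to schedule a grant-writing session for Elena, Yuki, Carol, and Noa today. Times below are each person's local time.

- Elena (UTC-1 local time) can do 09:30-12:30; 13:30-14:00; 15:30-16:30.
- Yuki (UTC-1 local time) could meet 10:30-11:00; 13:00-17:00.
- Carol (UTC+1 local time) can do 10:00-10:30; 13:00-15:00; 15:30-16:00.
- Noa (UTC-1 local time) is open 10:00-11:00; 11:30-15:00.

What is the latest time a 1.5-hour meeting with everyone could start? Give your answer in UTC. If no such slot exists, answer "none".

none

Elena in UTC: 10:30-13:30, 14:30-15:00, 16:30-17:30 (add 1h to convert from UTC-1).
Yuki in UTC: 11:30-12:00, 14:00-18:00 (add 1h to convert from UTC-1).
Carol in UTC: 09:00-09:30, 12:00-14:00, 14:30-15:00 (subtract 1h to convert from UTC+1).
Noa in UTC: 11:00-12:00, 12:30-16:00 (add 1h to convert from UTC-1).
Elena ∩ Yuki: 11:30-12:00, 14:30-15:00, 16:30-17:30.
Elena ∩ Yuki ∩ Carol: 14:30-15:00.
Elena ∩ Yuki ∩ Carol ∩ Noa: 14:30-15:00.
No common window is at least 90 minutes long.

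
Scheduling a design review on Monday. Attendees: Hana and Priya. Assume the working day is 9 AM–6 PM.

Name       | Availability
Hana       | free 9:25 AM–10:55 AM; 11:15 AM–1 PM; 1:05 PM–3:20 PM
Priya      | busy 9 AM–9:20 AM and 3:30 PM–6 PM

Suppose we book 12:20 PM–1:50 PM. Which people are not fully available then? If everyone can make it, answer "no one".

Hana

Hana free: 09:25-10:55, 11:15-13:00, 13:05-15:20.
Priya free: 09:20-15:30 (invert busy blocks within the working day).
Hana: not fully free for 12:20-13:50. Priya: free for 12:20-13:50.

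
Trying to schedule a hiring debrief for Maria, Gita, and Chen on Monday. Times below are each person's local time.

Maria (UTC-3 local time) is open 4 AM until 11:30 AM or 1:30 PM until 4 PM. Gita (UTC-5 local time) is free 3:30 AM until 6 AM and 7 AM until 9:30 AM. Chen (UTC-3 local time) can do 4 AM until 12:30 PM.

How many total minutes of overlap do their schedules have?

300

Maria in UTC: 07:00-14:30, 16:30-19:00 (add 3h to convert from UTC-3).
Gita in UTC: 08:30-11:00, 12:00-14:30 (add 5h to convert from UTC-5).
Chen in UTC: 07:00-15:30 (add 3h to convert from UTC-3).
Maria ∩ Gita: 08:30-11:00, 12:00-14:30.
Maria ∩ Gita ∩ Chen: 08:30-11:00, 12:00-14:30.
Summing the common windows: 150 + 150 = 300 minutes.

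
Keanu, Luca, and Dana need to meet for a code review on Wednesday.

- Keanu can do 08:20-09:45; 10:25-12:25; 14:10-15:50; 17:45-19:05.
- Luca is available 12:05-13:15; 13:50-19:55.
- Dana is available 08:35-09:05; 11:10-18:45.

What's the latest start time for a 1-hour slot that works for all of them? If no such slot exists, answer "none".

Keanu ∩ Luca: 12:05-12:25, 14:10-15:50, 17:45-19:05.
Keanu ∩ Luca ∩ Dana: 12:05-12:25, 14:10-15:50, 17:45-18:45.
So the common availability across everyone is 12:05-12:25, 14:10-15:50, 17:45-18:45.
The last common window of at least 60 minutes is 17:45-18:45; a 60-minute meeting can start as late as 17:45 and still end by 18:45.

17:45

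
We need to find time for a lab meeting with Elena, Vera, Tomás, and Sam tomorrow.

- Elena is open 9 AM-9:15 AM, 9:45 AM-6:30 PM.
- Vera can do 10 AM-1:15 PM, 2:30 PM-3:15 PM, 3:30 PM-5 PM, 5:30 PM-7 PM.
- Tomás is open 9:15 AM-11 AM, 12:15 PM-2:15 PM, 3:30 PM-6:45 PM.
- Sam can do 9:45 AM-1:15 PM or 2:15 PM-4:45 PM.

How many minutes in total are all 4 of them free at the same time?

195

Elena ∩ Vera: 10:00-13:15, 14:30-15:15, 15:30-17:00, 17:30-18:30.
Elena ∩ Vera ∩ Tomás: 10:00-11:00, 12:15-13:15, 15:30-17:00, 17:30-18:30.
Elena ∩ Vera ∩ Tomás ∩ Sam: 10:00-11:00, 12:15-13:15, 15:30-16:45.
Summing the common windows: 60 + 60 + 75 = 195 minutes.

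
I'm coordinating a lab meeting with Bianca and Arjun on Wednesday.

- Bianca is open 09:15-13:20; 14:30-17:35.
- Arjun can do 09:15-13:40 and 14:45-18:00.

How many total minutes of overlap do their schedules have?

Bianca ∩ Arjun: 09:15-13:20, 14:45-17:35.
Summing the common windows: 245 + 170 = 415 minutes.

415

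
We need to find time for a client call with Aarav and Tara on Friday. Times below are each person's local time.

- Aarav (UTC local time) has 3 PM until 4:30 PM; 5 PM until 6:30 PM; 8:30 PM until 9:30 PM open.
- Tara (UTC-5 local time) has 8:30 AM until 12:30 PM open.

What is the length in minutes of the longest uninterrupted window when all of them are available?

90

Aarav in UTC: 15:00-16:30, 17:00-18:30, 20:30-21:30.
Tara in UTC: 13:30-17:30 (add 5h to convert from UTC-5).
Aarav ∩ Tara: 15:00-16:30, 17:00-17:30.
So the common availability across everyone is 15:00-16:30, 17:00-17:30.
The longest is 15:00-16:30 at 90 minutes.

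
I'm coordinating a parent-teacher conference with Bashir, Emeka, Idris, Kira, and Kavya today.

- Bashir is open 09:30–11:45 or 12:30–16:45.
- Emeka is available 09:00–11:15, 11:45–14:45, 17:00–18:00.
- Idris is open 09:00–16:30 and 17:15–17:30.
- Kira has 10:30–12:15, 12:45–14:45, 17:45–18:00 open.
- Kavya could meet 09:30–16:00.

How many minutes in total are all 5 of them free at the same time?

165

Bashir ∩ Emeka: 09:30-11:15, 12:30-14:45.
Bashir ∩ Emeka ∩ Idris: 09:30-11:15, 12:30-14:45.
Bashir ∩ Emeka ∩ Idris ∩ Kira: 10:30-11:15, 12:45-14:45.
Bashir ∩ Emeka ∩ Idris ∩ Kira ∩ Kavya: 10:30-11:15, 12:45-14:45.
Summing the common windows: 45 + 120 = 165 minutes.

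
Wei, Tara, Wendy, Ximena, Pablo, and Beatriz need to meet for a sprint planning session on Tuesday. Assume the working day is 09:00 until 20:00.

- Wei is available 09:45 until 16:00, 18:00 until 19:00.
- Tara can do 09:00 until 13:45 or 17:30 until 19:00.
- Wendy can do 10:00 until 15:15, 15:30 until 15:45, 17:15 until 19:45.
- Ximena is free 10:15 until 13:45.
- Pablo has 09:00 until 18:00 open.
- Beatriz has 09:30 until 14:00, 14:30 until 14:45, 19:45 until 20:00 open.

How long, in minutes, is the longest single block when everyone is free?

210

Wei ∩ Tara: 09:45-13:45, 18:00-19:00.
Wei ∩ Tara ∩ Wendy: 10:00-13:45, 18:00-19:00.
Wei ∩ Tara ∩ Wendy ∩ Ximena: 10:15-13:45.
Wei ∩ Tara ∩ Wendy ∩ Ximena ∩ Pablo: 10:15-13:45.
Wei ∩ Tara ∩ Wendy ∩ Ximena ∩ Pablo ∩ Beatriz: 10:15-13:45.
So the common availability across everyone is 10:15-13:45.
The longest is 10:15-13:45 at 210 minutes.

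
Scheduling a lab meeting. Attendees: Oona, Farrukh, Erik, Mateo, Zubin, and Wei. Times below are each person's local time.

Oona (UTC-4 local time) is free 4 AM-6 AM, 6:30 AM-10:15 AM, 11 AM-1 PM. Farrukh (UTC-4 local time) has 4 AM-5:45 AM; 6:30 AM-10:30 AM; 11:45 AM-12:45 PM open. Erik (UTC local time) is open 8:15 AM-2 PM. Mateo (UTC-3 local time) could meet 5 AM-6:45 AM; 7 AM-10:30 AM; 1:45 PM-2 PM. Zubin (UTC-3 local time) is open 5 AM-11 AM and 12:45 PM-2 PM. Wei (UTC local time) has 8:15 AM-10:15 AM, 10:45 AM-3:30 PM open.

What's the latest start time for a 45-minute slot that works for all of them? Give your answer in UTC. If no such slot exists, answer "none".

Oona in UTC: 08:00-10:00, 10:30-14:15, 15:00-17:00 (add 4h to convert from UTC-4).
Farrukh in UTC: 08:00-09:45, 10:30-14:30, 15:45-16:45 (add 4h to convert from UTC-4).
Erik in UTC: 08:15-14:00.
Mateo in UTC: 08:00-09:45, 10:00-13:30, 16:45-17:00 (add 3h to convert from UTC-3).
Zubin in UTC: 08:00-14:00, 15:45-17:00 (add 3h to convert from UTC-3).
Wei in UTC: 08:15-10:15, 10:45-15:30.
Oona ∩ Farrukh: 08:00-09:45, 10:30-14:15, 15:45-16:45.
Oona ∩ Farrukh ∩ Erik: 08:15-09:45, 10:30-14:00.
Oona ∩ Farrukh ∩ Erik ∩ Mateo: 08:15-09:45, 10:30-13:30.
Oona ∩ Farrukh ∩ Erik ∩ Mateo ∩ Zubin: 08:15-09:45, 10:30-13:30.
Oona ∩ Farrukh ∩ Erik ∩ Mateo ∩ Zubin ∩ Wei: 08:15-09:45, 10:45-13:30.
The last common window of at least 45 minutes is 10:45-13:30; a 45-minute meeting can start as late as 12:45 and still end by 13:30.

12:45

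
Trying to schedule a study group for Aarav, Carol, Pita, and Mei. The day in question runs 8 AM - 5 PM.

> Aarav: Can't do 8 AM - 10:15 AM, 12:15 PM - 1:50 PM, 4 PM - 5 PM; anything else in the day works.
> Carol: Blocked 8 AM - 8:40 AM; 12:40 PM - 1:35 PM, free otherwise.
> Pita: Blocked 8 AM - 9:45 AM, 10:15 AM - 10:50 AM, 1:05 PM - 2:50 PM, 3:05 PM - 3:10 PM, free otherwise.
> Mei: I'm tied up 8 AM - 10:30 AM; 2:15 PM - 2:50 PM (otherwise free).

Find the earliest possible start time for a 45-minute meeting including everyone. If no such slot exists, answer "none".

Aarav free: 10:15-12:15, 13:50-16:00 (invert busy blocks within the working day).
Carol free: 08:40-12:40, 13:35-17:00 (invert busy blocks within the working day).
Pita free: 09:45-10:15, 10:50-13:05, 14:50-15:05, 15:10-17:00 (invert busy blocks within the working day).
Mei free: 10:30-14:15, 14:50-17:00 (invert busy blocks within the working day).
Aarav ∩ Carol: 10:15-12:15, 13:50-16:00.
Aarav ∩ Carol ∩ Pita: 10:50-12:15, 14:50-15:05, 15:10-16:00.
Aarav ∩ Carol ∩ Pita ∩ Mei: 10:50-12:15, 14:50-15:05, 15:10-16:00.
The first common window of at least 45 minutes is 10:50-12:15, so the earliest start is 10:50.

10:50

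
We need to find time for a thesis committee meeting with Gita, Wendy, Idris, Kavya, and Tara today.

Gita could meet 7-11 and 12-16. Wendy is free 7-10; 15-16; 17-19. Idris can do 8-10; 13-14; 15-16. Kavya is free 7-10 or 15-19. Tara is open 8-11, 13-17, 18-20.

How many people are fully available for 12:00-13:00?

Gita can make the full 12:00-13:00 slot — that's 1.

1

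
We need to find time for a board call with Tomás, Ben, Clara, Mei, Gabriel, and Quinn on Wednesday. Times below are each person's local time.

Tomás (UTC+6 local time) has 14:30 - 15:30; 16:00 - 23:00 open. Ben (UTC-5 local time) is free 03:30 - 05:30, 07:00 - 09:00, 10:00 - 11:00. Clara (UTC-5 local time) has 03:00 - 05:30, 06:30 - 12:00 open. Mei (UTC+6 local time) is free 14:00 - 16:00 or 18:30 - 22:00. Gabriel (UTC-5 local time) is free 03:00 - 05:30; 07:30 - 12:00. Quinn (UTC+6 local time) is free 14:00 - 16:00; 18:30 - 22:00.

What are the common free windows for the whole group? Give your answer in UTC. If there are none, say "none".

08:30-09:30, 12:30-14:00, 15:00-16:00

Tomás in UTC: 08:30-09:30, 10:00-17:00 (subtract 6h to convert from UTC+6).
Ben in UTC: 08:30-10:30, 12:00-14:00, 15:00-16:00 (add 5h to convert from UTC-5).
Clara in UTC: 08:00-10:30, 11:30-17:00 (add 5h to convert from UTC-5).
Mei in UTC: 08:00-10:00, 12:30-16:00 (subtract 6h to convert from UTC+6).
Gabriel in UTC: 08:00-10:30, 12:30-17:00 (add 5h to convert from UTC-5).
Quinn in UTC: 08:00-10:00, 12:30-16:00 (subtract 6h to convert from UTC+6).
Tomás ∩ Ben: 08:30-09:30, 10:00-10:30, 12:00-14:00, 15:00-16:00.
Tomás ∩ Ben ∩ Clara: 08:30-09:30, 10:00-10:30, 12:00-14:00, 15:00-16:00.
Tomás ∩ Ben ∩ Clara ∩ Mei: 08:30-09:30, 12:30-14:00, 15:00-16:00.
Tomás ∩ Ben ∩ Clara ∩ Mei ∩ Gabriel: 08:30-09:30, 12:30-14:00, 15:00-16:00.
Tomás ∩ Ben ∩ Clara ∩ Mei ∩ Gabriel ∩ Quinn: 08:30-09:30, 12:30-14:00, 15:00-16:00.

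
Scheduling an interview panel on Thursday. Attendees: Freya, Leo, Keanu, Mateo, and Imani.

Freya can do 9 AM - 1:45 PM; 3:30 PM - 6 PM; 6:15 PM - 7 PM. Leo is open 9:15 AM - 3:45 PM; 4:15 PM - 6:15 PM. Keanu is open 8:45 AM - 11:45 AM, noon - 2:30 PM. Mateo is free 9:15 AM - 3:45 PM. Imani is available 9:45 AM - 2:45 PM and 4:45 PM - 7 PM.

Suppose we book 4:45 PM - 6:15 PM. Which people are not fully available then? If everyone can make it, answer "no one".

Freya, Keanu, Mateo

Freya: not fully free for 16:45-18:15. Leo: free for 16:45-18:15. Keanu: not fully free for 16:45-18:15. Mateo: not fully free for 16:45-18:15. Imani: free for 16:45-18:15.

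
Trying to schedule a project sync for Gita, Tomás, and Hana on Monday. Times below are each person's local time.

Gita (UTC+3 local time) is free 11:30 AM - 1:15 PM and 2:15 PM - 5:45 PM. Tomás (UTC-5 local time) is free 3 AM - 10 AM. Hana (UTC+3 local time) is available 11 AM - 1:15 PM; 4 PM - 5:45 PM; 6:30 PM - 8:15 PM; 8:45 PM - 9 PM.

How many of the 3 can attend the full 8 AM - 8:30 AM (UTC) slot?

2

Gita in UTC: 08:30-10:15, 11:15-14:45 (subtract 3h to convert from UTC+3).
Tomás in UTC: 08:00-15:00 (add 5h to convert from UTC-5).
Hana in UTC: 08:00-10:15, 13:00-14:45, 15:30-17:15, 17:45-18:00 (subtract 3h to convert from UTC+3).
Tomás and Hana can make the full 08:00-08:30 slot — that's 2.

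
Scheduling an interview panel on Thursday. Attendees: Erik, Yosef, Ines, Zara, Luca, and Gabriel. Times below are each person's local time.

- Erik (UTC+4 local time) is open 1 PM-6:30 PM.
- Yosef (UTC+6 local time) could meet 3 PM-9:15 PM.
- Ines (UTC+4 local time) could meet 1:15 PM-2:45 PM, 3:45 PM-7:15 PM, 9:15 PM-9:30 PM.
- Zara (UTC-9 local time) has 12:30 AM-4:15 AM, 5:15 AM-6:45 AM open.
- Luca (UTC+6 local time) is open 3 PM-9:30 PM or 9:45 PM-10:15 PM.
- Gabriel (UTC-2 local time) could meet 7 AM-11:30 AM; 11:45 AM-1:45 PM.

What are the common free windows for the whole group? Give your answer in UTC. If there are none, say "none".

09:30-10:45, 11:45-13:15, 14:15-14:30

Erik in UTC: 09:00-14:30 (subtract 4h to convert from UTC+4).
Yosef in UTC: 09:00-15:15 (subtract 6h to convert from UTC+6).
Ines in UTC: 09:15-10:45, 11:45-15:15, 17:15-17:30 (subtract 4h to convert from UTC+4).
Zara in UTC: 09:30-13:15, 14:15-15:45 (add 9h to convert from UTC-9).
Luca in UTC: 09:00-15:30, 15:45-16:15 (subtract 6h to convert from UTC+6).
Gabriel in UTC: 09:00-13:30, 13:45-15:45 (add 2h to convert from UTC-2).
Erik ∩ Yosef: 09:00-14:30.
Erik ∩ Yosef ∩ Ines: 09:15-10:45, 11:45-14:30.
Erik ∩ Yosef ∩ Ines ∩ Zara: 09:30-10:45, 11:45-13:15, 14:15-14:30.
Erik ∩ Yosef ∩ Ines ∩ Zara ∩ Luca: 09:30-10:45, 11:45-13:15, 14:15-14:30.
Erik ∩ Yosef ∩ Ines ∩ Zara ∩ Luca ∩ Gabriel: 09:30-10:45, 11:45-13:15, 14:15-14:30.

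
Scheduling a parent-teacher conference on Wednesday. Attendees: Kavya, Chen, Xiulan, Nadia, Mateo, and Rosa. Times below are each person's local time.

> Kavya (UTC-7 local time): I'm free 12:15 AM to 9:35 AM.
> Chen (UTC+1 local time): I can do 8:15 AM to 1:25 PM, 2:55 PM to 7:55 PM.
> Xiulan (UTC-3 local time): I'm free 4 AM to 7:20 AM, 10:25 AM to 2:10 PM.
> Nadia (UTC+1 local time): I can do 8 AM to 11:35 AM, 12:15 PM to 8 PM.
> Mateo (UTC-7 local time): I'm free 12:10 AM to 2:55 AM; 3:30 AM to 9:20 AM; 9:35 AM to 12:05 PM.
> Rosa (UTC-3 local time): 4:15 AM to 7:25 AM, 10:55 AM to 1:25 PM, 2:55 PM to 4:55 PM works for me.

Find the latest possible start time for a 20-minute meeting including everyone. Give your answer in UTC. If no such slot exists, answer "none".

Kavya in UTC: 07:15-16:35 (add 7h to convert from UTC-7).
Chen in UTC: 07:15-12:25, 13:55-18:55 (subtract 1h to convert from UTC+1).
Xiulan in UTC: 07:00-10:20, 13:25-17:10 (add 3h to convert from UTC-3).
Nadia in UTC: 07:00-10:35, 11:15-19:00 (subtract 1h to convert from UTC+1).
Mateo in UTC: 07:10-09:55, 10:30-16:20, 16:35-19:05 (add 7h to convert from UTC-7).
Rosa in UTC: 07:15-10:25, 13:55-16:25, 17:55-19:55 (add 3h to convert from UTC-3).
Kavya ∩ Chen: 07:15-12:25, 13:55-16:35.
Kavya ∩ Chen ∩ Xiulan: 07:15-10:20, 13:55-16:35.
Kavya ∩ Chen ∩ Xiulan ∩ Nadia: 07:15-10:20, 13:55-16:35.
Kavya ∩ Chen ∩ Xiulan ∩ Nadia ∩ Mateo: 07:15-09:55, 13:55-16:20.
Kavya ∩ Chen ∩ Xiulan ∩ Nadia ∩ Mateo ∩ Rosa: 07:15-09:55, 13:55-16:20.
Those are the intersection windows.
The last common window of at least 20 minutes is 13:55-16:20; a 20-minute meeting can start as late as 16:00 and still end by 16:20.

16:00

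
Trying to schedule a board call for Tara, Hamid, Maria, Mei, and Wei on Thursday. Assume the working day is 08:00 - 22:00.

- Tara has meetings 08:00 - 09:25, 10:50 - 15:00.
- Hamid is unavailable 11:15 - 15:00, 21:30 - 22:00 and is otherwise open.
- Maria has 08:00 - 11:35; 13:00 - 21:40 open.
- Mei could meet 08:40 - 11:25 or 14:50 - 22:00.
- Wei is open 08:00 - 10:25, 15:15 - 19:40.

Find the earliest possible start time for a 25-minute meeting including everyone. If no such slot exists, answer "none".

Tara free: 09:25-10:50, 15:00-22:00 (invert busy blocks within the working day).
Hamid free: 08:00-11:15, 15:00-21:30 (invert busy blocks within the working day).
Maria free: 08:00-11:35, 13:00-21:40.
Mei free: 08:40-11:25, 14:50-22:00.
Wei free: 08:00-10:25, 15:15-19:40.
Tara ∩ Hamid: 09:25-10:50, 15:00-21:30.
Tara ∩ Hamid ∩ Maria: 09:25-10:50, 15:00-21:30.
Tara ∩ Hamid ∩ Maria ∩ Mei: 09:25-10:50, 15:00-21:30.
Tara ∩ Hamid ∩ Maria ∩ Mei ∩ Wei: 09:25-10:25, 15:15-19:40.
The first common window of at least 25 minutes is 09:25-10:25, so the earliest start is 09:25.

09:25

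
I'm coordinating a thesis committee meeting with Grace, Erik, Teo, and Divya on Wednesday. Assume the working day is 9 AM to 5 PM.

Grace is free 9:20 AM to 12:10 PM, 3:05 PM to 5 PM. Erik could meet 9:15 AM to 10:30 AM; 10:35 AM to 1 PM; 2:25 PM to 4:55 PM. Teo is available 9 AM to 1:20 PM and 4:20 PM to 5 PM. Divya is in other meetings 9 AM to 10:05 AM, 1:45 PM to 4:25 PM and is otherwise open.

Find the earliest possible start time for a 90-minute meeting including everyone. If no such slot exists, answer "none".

10:35

Grace free: 09:20-12:10, 15:05-17:00.
Erik free: 09:15-10:30, 10:35-13:00, 14:25-16:55.
Teo free: 09:00-13:20, 16:20-17:00.
Divya free: 10:05-13:45, 16:25-17:00 (invert busy blocks within the working day).
Grace ∩ Erik: 09:20-10:30, 10:35-12:10, 15:05-16:55.
Grace ∩ Erik ∩ Teo: 09:20-10:30, 10:35-12:10, 16:20-16:55.
Grace ∩ Erik ∩ Teo ∩ Divya: 10:05-10:30, 10:35-12:10, 16:25-16:55.
So the common availability across everyone is 10:05-10:30, 10:35-12:10, 16:25-16:55.
The first common window of at least 90 minutes is 10:35-12:10, so the earliest start is 10:35.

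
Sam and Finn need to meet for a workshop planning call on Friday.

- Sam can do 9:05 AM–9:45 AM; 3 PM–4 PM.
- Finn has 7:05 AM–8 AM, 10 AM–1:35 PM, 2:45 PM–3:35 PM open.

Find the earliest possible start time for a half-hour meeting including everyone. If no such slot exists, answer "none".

15:00

Sam ∩ Finn: 15:00-15:35.
The first common window of at least 30 minutes is 15:00-15:35, so the earliest start is 15:00.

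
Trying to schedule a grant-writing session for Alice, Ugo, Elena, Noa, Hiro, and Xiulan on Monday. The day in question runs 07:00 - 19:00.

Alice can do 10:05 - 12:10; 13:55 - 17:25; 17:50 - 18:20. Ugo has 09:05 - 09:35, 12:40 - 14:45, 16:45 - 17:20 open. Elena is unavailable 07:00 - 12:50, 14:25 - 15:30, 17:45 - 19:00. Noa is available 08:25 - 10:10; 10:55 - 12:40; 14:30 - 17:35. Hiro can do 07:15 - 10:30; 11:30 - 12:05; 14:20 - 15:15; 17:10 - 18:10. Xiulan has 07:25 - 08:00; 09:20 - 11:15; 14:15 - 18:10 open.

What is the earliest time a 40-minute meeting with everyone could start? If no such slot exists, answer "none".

none

Alice free: 10:05-12:10, 13:55-17:25, 17:50-18:20.
Ugo free: 09:05-09:35, 12:40-14:45, 16:45-17:20.
Elena free: 12:50-14:25, 15:30-17:45 (invert busy blocks within the working day).
Noa free: 08:25-10:10, 10:55-12:40, 14:30-17:35.
Hiro free: 07:15-10:30, 11:30-12:05, 14:20-15:15, 17:10-18:10.
Xiulan free: 07:25-08:00, 09:20-11:15, 14:15-18:10.
Alice ∩ Ugo: 13:55-14:45, 16:45-17:20.
Alice ∩ Ugo ∩ Elena: 13:55-14:25, 16:45-17:20.
Alice ∩ Ugo ∩ Elena ∩ Noa: 16:45-17:20.
Alice ∩ Ugo ∩ Elena ∩ Noa ∩ Hiro: 17:10-17:20.
Alice ∩ Ugo ∩ Elena ∩ Noa ∩ Hiro ∩ Xiulan: 17:10-17:20.
No common window is at least 40 minutes long.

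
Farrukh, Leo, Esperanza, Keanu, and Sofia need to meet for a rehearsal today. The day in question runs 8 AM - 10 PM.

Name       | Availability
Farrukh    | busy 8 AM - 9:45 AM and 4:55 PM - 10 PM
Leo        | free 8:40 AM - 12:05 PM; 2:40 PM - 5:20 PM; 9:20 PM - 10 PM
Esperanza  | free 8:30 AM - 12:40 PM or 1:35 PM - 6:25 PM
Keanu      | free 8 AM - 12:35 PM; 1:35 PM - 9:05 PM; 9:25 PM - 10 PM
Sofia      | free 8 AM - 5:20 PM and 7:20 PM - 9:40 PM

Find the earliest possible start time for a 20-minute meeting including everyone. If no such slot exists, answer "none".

09:45

Farrukh free: 09:45-16:55 (invert busy blocks within the working day).
Leo free: 08:40-12:05, 14:40-17:20, 21:20-22:00.
Esperanza free: 08:30-12:40, 13:35-18:25.
Keanu free: 08:00-12:35, 13:35-21:05, 21:25-22:00.
Sofia free: 08:00-17:20, 19:20-21:40.
Farrukh ∩ Leo: 09:45-12:05, 14:40-16:55.
Farrukh ∩ Leo ∩ Esperanza: 09:45-12:05, 14:40-16:55.
Farrukh ∩ Leo ∩ Esperanza ∩ Keanu: 09:45-12:05, 14:40-16:55.
Farrukh ∩ Leo ∩ Esperanza ∩ Keanu ∩ Sofia: 09:45-12:05, 14:40-16:55.
The first common window of at least 20 minutes is 09:45-12:05, so the earliest start is 09:45.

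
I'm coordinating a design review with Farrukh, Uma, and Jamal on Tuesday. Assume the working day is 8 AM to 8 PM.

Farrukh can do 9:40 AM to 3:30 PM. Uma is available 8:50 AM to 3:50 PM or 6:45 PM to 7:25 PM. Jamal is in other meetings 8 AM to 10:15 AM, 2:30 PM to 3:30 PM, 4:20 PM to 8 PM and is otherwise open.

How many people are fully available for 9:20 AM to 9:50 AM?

1

Farrukh free: 09:40-15:30.
Uma free: 08:50-15:50, 18:45-19:25.
Jamal free: 10:15-14:30, 15:30-16:20 (invert busy blocks within the working day).
Uma can make the full 09:20-09:50 slot — that's 1.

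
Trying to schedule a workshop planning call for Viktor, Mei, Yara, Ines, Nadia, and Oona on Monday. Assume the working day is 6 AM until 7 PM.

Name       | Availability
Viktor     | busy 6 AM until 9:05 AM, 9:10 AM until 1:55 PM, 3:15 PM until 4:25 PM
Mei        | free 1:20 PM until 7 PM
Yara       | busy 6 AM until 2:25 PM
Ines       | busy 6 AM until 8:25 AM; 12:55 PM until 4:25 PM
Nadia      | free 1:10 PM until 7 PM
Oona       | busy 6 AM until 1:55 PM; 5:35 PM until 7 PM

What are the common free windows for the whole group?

16:25-17:35

Viktor free: 09:05-09:10, 13:55-15:15, 16:25-19:00 (invert busy blocks within the working day).
Mei free: 13:20-19:00.
Yara free: 14:25-19:00 (invert busy blocks within the working day).
Ines free: 08:25-12:55, 16:25-19:00 (invert busy blocks within the working day).
Nadia free: 13:10-19:00.
Oona free: 13:55-17:35 (invert busy blocks within the working day).
Viktor ∩ Mei: 13:55-15:15, 16:25-19:00.
Viktor ∩ Mei ∩ Yara: 14:25-15:15, 16:25-19:00.
Viktor ∩ Mei ∩ Yara ∩ Ines: 16:25-19:00.
Viktor ∩ Mei ∩ Yara ∩ Ines ∩ Nadia: 16:25-19:00.
Viktor ∩ Mei ∩ Yara ∩ Ines ∩ Nadia ∩ Oona: 16:25-17:35.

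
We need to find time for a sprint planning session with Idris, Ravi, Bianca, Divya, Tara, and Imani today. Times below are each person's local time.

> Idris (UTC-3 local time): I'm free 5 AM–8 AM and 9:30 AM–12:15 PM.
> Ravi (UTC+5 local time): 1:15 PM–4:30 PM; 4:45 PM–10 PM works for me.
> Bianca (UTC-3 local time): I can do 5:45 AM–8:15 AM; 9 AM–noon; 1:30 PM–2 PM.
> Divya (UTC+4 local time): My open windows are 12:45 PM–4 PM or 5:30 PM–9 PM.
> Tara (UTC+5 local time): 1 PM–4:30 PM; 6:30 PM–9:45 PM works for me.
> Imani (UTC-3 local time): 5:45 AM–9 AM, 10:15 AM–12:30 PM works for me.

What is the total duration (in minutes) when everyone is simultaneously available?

225

Idris in UTC: 08:00-11:00, 12:30-15:15 (add 3h to convert from UTC-3).
Ravi in UTC: 08:15-11:30, 11:45-17:00 (subtract 5h to convert from UTC+5).
Bianca in UTC: 08:45-11:15, 12:00-15:00, 16:30-17:00 (add 3h to convert from UTC-3).
Divya in UTC: 08:45-12:00, 13:30-17:00 (subtract 4h to convert from UTC+4).
Tara in UTC: 08:00-11:30, 13:30-16:45 (subtract 5h to convert from UTC+5).
Imani in UTC: 08:45-12:00, 13:15-15:30 (add 3h to convert from UTC-3).
Idris ∩ Ravi: 08:15-11:00, 12:30-15:15.
Idris ∩ Ravi ∩ Bianca: 08:45-11:00, 12:30-15:00.
Idris ∩ Ravi ∩ Bianca ∩ Divya: 08:45-11:00, 13:30-15:00.
Idris ∩ Ravi ∩ Bianca ∩ Divya ∩ Tara: 08:45-11:00, 13:30-15:00.
Idris ∩ Ravi ∩ Bianca ∩ Divya ∩ Tara ∩ Imani: 08:45-11:00, 13:30-15:00.
So the common availability across everyone is 08:45-11:00, 13:30-15:00.
Summing the common windows: 135 + 90 = 225 minutes.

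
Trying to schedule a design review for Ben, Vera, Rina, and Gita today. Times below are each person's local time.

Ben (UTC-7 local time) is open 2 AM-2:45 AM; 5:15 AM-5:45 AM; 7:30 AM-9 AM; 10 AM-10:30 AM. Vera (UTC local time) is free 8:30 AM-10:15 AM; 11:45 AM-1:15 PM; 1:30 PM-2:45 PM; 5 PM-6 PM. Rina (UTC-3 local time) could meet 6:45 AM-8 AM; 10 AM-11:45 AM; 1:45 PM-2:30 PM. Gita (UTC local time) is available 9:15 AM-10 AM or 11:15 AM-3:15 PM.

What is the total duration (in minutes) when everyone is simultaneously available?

Ben in UTC: 09:00-09:45, 12:15-12:45, 14:30-16:00, 17:00-17:30 (add 7h to convert from UTC-7).
Vera in UTC: 08:30-10:15, 11:45-13:15, 13:30-14:45, 17:00-18:00.
Rina in UTC: 09:45-11:00, 13:00-14:45, 16:45-17:30 (add 3h to convert from UTC-3).
Gita in UTC: 09:15-10:00, 11:15-15:15.
Ben ∩ Vera: 09:00-09:45, 12:15-12:45, 14:30-14:45, 17:00-17:30.
Ben ∩ Vera ∩ Rina: 14:30-14:45, 17:00-17:30.
Ben ∩ Vera ∩ Rina ∩ Gita: 14:30-14:45.
That's a single block of 15 minutes.

15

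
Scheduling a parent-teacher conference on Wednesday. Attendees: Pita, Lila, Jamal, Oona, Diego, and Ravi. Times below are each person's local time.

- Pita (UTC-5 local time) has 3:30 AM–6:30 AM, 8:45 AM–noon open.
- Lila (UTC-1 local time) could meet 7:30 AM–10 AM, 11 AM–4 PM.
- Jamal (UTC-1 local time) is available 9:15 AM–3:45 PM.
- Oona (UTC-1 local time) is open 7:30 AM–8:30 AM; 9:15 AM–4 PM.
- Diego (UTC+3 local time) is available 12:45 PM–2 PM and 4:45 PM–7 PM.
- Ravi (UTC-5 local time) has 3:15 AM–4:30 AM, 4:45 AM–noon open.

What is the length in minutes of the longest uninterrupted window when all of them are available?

135

Pita in UTC: 08:30-11:30, 13:45-17:00 (add 5h to convert from UTC-5).
Lila in UTC: 08:30-11:00, 12:00-17:00 (add 1h to convert from UTC-1).
Jamal in UTC: 10:15-16:45 (add 1h to convert from UTC-1).
Oona in UTC: 08:30-09:30, 10:15-17:00 (add 1h to convert from UTC-1).
Diego in UTC: 09:45-11:00, 13:45-16:00 (subtract 3h to convert from UTC+3).
Ravi in UTC: 08:15-09:30, 09:45-17:00 (add 5h to convert from UTC-5).
Pita ∩ Lila: 08:30-11:00, 13:45-17:00.
Pita ∩ Lila ∩ Jamal: 10:15-11:00, 13:45-16:45.
Pita ∩ Lila ∩ Jamal ∩ Oona: 10:15-11:00, 13:45-16:45.
Pita ∩ Lila ∩ Jamal ∩ Oona ∩ Diego: 10:15-11:00, 13:45-16:00.
Pita ∩ Lila ∩ Jamal ∩ Oona ∩ Diego ∩ Ravi: 10:15-11:00, 13:45-16:00.
Those are the intersection windows.
The longest is 13:45-16:00 at 135 minutes.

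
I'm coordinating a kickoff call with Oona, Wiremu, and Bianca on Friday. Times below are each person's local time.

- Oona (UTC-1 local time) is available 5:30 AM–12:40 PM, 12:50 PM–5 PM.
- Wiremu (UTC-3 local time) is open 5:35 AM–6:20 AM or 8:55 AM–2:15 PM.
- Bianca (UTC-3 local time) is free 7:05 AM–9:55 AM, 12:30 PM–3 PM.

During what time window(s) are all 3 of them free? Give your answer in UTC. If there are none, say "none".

Oona in UTC: 06:30-13:40, 13:50-18:00 (add 1h to convert from UTC-1).
Wiremu in UTC: 08:35-09:20, 11:55-17:15 (add 3h to convert from UTC-3).
Bianca in UTC: 10:05-12:55, 15:30-18:00 (add 3h to convert from UTC-3).
Oona ∩ Wiremu: 08:35-09:20, 11:55-13:40, 13:50-17:15.
Oona ∩ Wiremu ∩ Bianca: 11:55-12:55, 15:30-17:15.

11:55-12:55, 15:30-17:15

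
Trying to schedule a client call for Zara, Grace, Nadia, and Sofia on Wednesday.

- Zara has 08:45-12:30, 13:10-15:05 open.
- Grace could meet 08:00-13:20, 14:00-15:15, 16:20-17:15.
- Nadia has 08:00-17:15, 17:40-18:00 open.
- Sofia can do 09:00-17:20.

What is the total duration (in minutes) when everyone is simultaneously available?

285

Zara ∩ Grace: 08:45-12:30, 13:10-13:20, 14:00-15:05.
Zara ∩ Grace ∩ Nadia: 08:45-12:30, 13:10-13:20, 14:00-15:05.
Zara ∩ Grace ∩ Nadia ∩ Sofia: 09:00-12:30, 13:10-13:20, 14:00-15:05.
Summing the common windows: 210 + 10 + 65 = 285 minutes.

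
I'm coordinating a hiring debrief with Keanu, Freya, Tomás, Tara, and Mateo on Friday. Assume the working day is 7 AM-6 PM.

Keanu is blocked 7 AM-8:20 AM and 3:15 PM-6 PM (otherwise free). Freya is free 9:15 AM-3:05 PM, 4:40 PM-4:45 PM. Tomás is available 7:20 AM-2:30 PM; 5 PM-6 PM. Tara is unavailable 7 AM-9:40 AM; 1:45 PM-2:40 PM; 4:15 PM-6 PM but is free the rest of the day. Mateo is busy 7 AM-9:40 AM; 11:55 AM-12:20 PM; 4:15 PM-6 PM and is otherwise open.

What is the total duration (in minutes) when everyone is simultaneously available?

Keanu free: 08:20-15:15 (invert busy blocks within the working day).
Freya free: 09:15-15:05, 16:40-16:45.
Tomás free: 07:20-14:30, 17:00-18:00.
Tara free: 09:40-13:45, 14:40-16:15 (invert busy blocks within the working day).
Mateo free: 09:40-11:55, 12:20-16:15 (invert busy blocks within the working day).
Keanu ∩ Freya: 09:15-15:05.
Keanu ∩ Freya ∩ Tomás: 09:15-14:30.
Keanu ∩ Freya ∩ Tomás ∩ Tara: 09:40-13:45.
Keanu ∩ Freya ∩ Tomás ∩ Tara ∩ Mateo: 09:40-11:55, 12:20-13:45.
So the common availability across everyone is 09:40-11:55, 12:20-13:45.
Summing the common windows: 135 + 85 = 220 minutes.

220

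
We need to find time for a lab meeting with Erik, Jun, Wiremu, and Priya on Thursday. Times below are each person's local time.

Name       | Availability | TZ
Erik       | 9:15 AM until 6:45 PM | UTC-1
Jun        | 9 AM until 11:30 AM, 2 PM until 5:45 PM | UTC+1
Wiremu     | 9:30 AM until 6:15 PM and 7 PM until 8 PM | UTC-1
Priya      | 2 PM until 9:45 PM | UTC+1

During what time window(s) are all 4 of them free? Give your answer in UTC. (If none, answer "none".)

13:00-16:45

Erik in UTC: 10:15-19:45 (add 1h to convert from UTC-1).
Jun in UTC: 08:00-10:30, 13:00-16:45 (subtract 1h to convert from UTC+1).
Wiremu in UTC: 10:30-19:15, 20:00-21:00 (add 1h to convert from UTC-1).
Priya in UTC: 13:00-20:45 (subtract 1h to convert from UTC+1).
Erik ∩ Jun: 10:15-10:30, 13:00-16:45.
Erik ∩ Jun ∩ Wiremu: 13:00-16:45.
Erik ∩ Jun ∩ Wiremu ∩ Priya: 13:00-16:45.
So the common availability across everyone is 13:00-16:45.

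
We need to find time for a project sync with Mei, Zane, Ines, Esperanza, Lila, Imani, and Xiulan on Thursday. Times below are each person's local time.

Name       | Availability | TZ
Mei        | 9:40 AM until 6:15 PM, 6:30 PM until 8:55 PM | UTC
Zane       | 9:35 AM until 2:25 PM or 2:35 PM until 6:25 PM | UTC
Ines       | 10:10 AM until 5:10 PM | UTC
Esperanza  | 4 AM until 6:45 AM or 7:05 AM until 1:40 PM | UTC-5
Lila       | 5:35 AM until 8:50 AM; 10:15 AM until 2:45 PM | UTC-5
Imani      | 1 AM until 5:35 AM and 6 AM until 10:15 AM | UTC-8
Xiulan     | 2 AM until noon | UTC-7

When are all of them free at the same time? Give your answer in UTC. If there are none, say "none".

Mei in UTC: 09:40-18:15, 18:30-20:55.
Zane in UTC: 09:35-14:25, 14:35-18:25.
Ines in UTC: 10:10-17:10.
Esperanza in UTC: 09:00-11:45, 12:05-18:40 (add 5h to convert from UTC-5).
Lila in UTC: 10:35-13:50, 15:15-19:45 (add 5h to convert from UTC-5).
Imani in UTC: 09:00-13:35, 14:00-18:15 (add 8h to convert from UTC-8).
Xiulan in UTC: 09:00-19:00 (add 7h to convert from UTC-7).
Mei ∩ Zane: 09:40-14:25, 14:35-18:15.
Mei ∩ Zane ∩ Ines: 10:10-14:25, 14:35-17:10.
Mei ∩ Zane ∩ Ines ∩ Esperanza: 10:10-11:45, 12:05-14:25, 14:35-17:10.
Mei ∩ Zane ∩ Ines ∩ Esperanza ∩ Lila: 10:35-11:45, 12:05-13:50, 15:15-17:10.
Mei ∩ Zane ∩ Ines ∩ Esperanza ∩ Lila ∩ Imani: 10:35-11:45, 12:05-13:35, 15:15-17:10.
Mei ∩ Zane ∩ Ines ∩ Esperanza ∩ Lila ∩ Imani ∩ Xiulan: 10:35-11:45, 12:05-13:35, 15:15-17:10.
Those are the intersection windows.

10:35-11:45, 12:05-13:35, 15:15-17:10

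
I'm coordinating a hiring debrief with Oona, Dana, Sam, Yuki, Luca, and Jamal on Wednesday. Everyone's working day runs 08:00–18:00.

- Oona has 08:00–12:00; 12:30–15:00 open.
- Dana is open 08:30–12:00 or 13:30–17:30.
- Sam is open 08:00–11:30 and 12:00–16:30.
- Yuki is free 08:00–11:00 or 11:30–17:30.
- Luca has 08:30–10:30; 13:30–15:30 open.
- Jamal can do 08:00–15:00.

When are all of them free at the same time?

Oona ∩ Dana: 08:30-12:00, 13:30-15:00.
Oona ∩ Dana ∩ Sam: 08:30-11:30, 13:30-15:00.
Oona ∩ Dana ∩ Sam ∩ Yuki: 08:30-11:00, 13:30-15:00.
Oona ∩ Dana ∩ Sam ∩ Yuki ∩ Luca: 08:30-10:30, 13:30-15:00.
Oona ∩ Dana ∩ Sam ∩ Yuki ∩ Luca ∩ Jamal: 08:30-10:30, 13:30-15:00.
So the common availability across everyone is 08:30-10:30, 13:30-15:00.

08:30-10:30, 13:30-15:00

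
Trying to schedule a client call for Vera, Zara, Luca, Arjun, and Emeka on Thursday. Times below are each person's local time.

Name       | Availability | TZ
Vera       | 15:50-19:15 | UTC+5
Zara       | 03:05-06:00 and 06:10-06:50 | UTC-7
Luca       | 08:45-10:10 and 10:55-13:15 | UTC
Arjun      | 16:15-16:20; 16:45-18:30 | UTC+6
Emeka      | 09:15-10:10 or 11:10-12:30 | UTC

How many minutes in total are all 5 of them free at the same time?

80

Vera in UTC: 10:50-14:15 (subtract 5h to convert from UTC+5).
Zara in UTC: 10:05-13:00, 13:10-13:50 (add 7h to convert from UTC-7).
Luca in UTC: 08:45-10:10, 10:55-13:15.
Arjun in UTC: 10:15-10:20, 10:45-12:30 (subtract 6h to convert from UTC+6).
Emeka in UTC: 09:15-10:10, 11:10-12:30.
Vera ∩ Zara: 10:50-13:00, 13:10-13:50.
Vera ∩ Zara ∩ Luca: 10:55-13:00, 13:10-13:15.
Vera ∩ Zara ∩ Luca ∩ Arjun: 10:55-12:30.
Vera ∩ Zara ∩ Luca ∩ Arjun ∩ Emeka: 11:10-12:30.
That's a single block of 80 minutes.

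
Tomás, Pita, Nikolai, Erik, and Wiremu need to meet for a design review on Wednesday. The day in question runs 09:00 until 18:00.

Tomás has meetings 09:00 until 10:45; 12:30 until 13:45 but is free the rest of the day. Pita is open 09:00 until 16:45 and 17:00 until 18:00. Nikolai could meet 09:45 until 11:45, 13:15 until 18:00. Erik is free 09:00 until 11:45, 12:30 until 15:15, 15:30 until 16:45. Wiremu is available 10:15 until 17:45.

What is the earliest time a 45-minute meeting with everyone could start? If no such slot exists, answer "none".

10:45

Tomás free: 10:45-12:30, 13:45-18:00 (invert busy blocks within the working day).
Pita free: 09:00-16:45, 17:00-18:00.
Nikolai free: 09:45-11:45, 13:15-18:00.
Erik free: 09:00-11:45, 12:30-15:15, 15:30-16:45.
Wiremu free: 10:15-17:45.
Tomás ∩ Pita: 10:45-12:30, 13:45-16:45, 17:00-18:00.
Tomás ∩ Pita ∩ Nikolai: 10:45-11:45, 13:45-16:45, 17:00-18:00.
Tomás ∩ Pita ∩ Nikolai ∩ Erik: 10:45-11:45, 13:45-15:15, 15:30-16:45.
Tomás ∩ Pita ∩ Nikolai ∩ Erik ∩ Wiremu: 10:45-11:45, 13:45-15:15, 15:30-16:45.
The first common window of at least 45 minutes is 10:45-11:45, so the earliest start is 10:45.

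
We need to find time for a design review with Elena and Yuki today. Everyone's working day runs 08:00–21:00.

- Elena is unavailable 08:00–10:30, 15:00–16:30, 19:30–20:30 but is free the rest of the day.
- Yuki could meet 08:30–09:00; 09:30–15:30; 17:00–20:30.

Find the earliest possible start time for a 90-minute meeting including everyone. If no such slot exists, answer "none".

Elena free: 10:30-15:00, 16:30-19:30, 20:30-21:00 (invert busy blocks within the working day).
Yuki free: 08:30-09:00, 09:30-15:30, 17:00-20:30.
Elena ∩ Yuki: 10:30-15:00, 17:00-19:30.
The first common window of at least 90 minutes is 10:30-15:00, so the earliest start is 10:30.

10:30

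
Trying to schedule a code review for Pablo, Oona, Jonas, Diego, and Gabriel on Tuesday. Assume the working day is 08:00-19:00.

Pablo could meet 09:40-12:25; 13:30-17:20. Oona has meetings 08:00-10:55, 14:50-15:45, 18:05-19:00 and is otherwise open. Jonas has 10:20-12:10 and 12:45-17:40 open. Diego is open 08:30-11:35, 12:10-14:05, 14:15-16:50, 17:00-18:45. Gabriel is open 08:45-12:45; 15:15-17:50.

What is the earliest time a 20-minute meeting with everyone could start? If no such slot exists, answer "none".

10:55

Pablo free: 09:40-12:25, 13:30-17:20.
Oona free: 10:55-14:50, 15:45-18:05 (invert busy blocks within the working day).
Jonas free: 10:20-12:10, 12:45-17:40.
Diego free: 08:30-11:35, 12:10-14:05, 14:15-16:50, 17:00-18:45.
Gabriel free: 08:45-12:45, 15:15-17:50.
Pablo ∩ Oona: 10:55-12:25, 13:30-14:50, 15:45-17:20.
Pablo ∩ Oona ∩ Jonas: 10:55-12:10, 13:30-14:50, 15:45-17:20.
Pablo ∩ Oona ∩ Jonas ∩ Diego: 10:55-11:35, 13:30-14:05, 14:15-14:50, 15:45-16:50, 17:00-17:20.
Pablo ∩ Oona ∩ Jonas ∩ Diego ∩ Gabriel: 10:55-11:35, 15:45-16:50, 17:00-17:20.
So the common availability across everyone is 10:55-11:35, 15:45-16:50, 17:00-17:20.
The first common window of at least 20 minutes is 10:55-11:35, so the earliest start is 10:55.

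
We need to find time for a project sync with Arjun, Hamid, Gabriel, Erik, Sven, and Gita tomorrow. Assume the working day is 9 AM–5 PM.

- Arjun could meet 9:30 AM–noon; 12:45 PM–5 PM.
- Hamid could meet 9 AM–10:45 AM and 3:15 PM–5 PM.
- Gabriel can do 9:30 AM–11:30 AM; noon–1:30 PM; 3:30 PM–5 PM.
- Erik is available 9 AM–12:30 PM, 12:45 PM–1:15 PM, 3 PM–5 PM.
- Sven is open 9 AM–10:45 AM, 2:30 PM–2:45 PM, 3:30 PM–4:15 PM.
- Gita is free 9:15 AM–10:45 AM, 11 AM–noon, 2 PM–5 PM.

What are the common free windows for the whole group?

09:30-10:45, 15:30-16:15

Arjun ∩ Hamid: 09:30-10:45, 15:15-17:00.
Arjun ∩ Hamid ∩ Gabriel: 09:30-10:45, 15:30-17:00.
Arjun ∩ Hamid ∩ Gabriel ∩ Erik: 09:30-10:45, 15:30-17:00.
Arjun ∩ Hamid ∩ Gabriel ∩ Erik ∩ Sven: 09:30-10:45, 15:30-16:15.
Arjun ∩ Hamid ∩ Gabriel ∩ Erik ∩ Sven ∩ Gita: 09:30-10:45, 15:30-16:15.
Those are the intersection windows.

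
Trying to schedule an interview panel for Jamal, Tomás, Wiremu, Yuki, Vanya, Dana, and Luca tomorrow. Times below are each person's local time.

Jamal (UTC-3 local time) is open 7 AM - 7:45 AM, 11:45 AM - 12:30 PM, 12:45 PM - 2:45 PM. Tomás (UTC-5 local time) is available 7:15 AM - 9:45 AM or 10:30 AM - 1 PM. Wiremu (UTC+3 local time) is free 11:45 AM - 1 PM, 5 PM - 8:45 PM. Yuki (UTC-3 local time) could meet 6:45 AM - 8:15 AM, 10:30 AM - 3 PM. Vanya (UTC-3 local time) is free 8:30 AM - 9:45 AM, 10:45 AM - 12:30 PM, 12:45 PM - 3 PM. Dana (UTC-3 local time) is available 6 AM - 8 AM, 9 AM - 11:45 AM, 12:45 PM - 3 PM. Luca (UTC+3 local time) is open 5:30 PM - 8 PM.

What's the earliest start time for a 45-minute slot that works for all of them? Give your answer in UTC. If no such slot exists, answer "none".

15:45

Jamal in UTC: 10:00-10:45, 14:45-15:30, 15:45-17:45 (add 3h to convert from UTC-3).
Tomás in UTC: 12:15-14:45, 15:30-18:00 (add 5h to convert from UTC-5).
Wiremu in UTC: 08:45-10:00, 14:00-17:45 (subtract 3h to convert from UTC+3).
Yuki in UTC: 09:45-11:15, 13:30-18:00 (add 3h to convert from UTC-3).
Vanya in UTC: 11:30-12:45, 13:45-15:30, 15:45-18:00 (add 3h to convert from UTC-3).
Dana in UTC: 09:00-11:00, 12:00-14:45, 15:45-18:00 (add 3h to convert from UTC-3).
Luca in UTC: 14:30-17:00 (subtract 3h to convert from UTC+3).
Jamal ∩ Tomás: 15:45-17:45.
Jamal ∩ Tomás ∩ Wiremu: 15:45-17:45.
Jamal ∩ Tomás ∩ Wiremu ∩ Yuki: 15:45-17:45.
Jamal ∩ Tomás ∩ Wiremu ∩ Yuki ∩ Vanya: 15:45-17:45.
Jamal ∩ Tomás ∩ Wiremu ∩ Yuki ∩ Vanya ∩ Dana: 15:45-17:45.
Jamal ∩ Tomás ∩ Wiremu ∩ Yuki ∩ Vanya ∩ Dana ∩ Luca: 15:45-17:00.
So the common availability across everyone is 15:45-17:00.
The first common window of at least 45 minutes is 15:45-17:00, so the earliest start is 15:45.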